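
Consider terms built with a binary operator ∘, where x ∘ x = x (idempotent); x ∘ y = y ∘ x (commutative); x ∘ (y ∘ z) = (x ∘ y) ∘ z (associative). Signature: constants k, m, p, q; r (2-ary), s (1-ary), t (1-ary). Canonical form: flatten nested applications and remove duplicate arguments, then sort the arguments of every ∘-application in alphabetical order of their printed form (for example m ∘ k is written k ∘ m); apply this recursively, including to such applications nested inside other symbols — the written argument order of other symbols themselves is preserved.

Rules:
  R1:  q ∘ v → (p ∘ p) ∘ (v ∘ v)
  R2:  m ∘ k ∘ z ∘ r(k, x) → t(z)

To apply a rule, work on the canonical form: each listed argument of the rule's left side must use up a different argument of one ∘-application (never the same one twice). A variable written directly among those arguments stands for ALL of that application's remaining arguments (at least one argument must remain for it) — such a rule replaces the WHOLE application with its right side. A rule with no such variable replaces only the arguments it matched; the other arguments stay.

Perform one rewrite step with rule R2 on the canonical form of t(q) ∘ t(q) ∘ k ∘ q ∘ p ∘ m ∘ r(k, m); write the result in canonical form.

Answer: t(p ∘ q ∘ t(q))

Derivation:
Canonical form:  k ∘ m ∘ p ∘ q ∘ r(k, m) ∘ t(q)
Apply R2:  consuming k, m, r(k, m);  x := m, z := p ∘ q ∘ t(q)
The extension variable absorbs all remaining arguments, so the whole application is rewritten.
Giving:  t(p ∘ q ∘ t(q))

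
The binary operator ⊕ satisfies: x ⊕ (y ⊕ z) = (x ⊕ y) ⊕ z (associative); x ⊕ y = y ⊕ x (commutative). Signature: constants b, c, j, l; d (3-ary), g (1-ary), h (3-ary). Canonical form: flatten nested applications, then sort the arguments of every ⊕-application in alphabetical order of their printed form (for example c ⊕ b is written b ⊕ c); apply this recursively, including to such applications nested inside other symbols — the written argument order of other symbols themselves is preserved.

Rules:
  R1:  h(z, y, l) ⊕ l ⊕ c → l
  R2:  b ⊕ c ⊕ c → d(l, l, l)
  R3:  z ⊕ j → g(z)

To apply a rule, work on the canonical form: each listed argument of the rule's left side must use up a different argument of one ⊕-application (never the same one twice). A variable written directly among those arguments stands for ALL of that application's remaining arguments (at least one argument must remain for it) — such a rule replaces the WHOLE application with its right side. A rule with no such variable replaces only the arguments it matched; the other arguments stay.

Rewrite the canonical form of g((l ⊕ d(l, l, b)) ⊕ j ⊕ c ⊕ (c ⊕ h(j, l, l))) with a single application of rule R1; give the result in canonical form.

Canonical form:  g(c ⊕ c ⊕ d(l, l, b) ⊕ h(j, l, l) ⊕ j ⊕ l)
Apply R1:  consuming c, h(j, l, l), l;  y := l, z := j
Result:  g(c ⊕ d(l, l, b) ⊕ j ⊕ l)

Answer: g(c ⊕ d(l, l, b) ⊕ j ⊕ l)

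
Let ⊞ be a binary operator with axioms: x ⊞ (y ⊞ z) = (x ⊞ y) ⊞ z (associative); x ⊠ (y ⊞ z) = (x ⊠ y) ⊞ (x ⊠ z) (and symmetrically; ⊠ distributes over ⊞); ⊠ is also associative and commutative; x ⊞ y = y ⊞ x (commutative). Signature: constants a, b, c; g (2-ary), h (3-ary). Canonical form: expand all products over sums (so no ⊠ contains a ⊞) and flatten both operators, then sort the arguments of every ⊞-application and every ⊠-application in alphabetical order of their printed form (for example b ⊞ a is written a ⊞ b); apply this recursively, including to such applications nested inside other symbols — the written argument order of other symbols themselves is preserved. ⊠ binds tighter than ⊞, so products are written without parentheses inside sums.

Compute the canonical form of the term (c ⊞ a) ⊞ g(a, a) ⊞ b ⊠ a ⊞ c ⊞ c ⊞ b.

Flatten:  c ⊞ a ⊞ g(a, a) ⊞ a ⊠ b ⊞ c ⊞ c ⊞ b
Sort:  a ⊞ a ⊠ b ⊞ b ⊞ c ⊞ c ⊞ c ⊞ g(a, a)

Answer: a ⊞ a ⊠ b ⊞ b ⊞ c ⊞ c ⊞ c ⊞ g(a, a)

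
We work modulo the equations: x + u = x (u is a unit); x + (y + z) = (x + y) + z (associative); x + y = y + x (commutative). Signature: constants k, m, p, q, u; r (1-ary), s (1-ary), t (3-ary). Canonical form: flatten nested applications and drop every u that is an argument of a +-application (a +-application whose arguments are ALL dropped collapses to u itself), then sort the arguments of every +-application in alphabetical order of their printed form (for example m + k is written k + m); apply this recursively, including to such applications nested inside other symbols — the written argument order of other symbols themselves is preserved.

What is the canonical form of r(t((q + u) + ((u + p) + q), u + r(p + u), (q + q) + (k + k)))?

Work inside:  (q + u) + ((u + p) + q)
Flatten:  q + u + u + p + q
Units out:  drop u (×2)
Sort:  p + q + q
Rebuild:  r(t(p + q + q, r(p), k + k + q + q))

Answer: r(t(p + q + q, r(p), k + k + q + q))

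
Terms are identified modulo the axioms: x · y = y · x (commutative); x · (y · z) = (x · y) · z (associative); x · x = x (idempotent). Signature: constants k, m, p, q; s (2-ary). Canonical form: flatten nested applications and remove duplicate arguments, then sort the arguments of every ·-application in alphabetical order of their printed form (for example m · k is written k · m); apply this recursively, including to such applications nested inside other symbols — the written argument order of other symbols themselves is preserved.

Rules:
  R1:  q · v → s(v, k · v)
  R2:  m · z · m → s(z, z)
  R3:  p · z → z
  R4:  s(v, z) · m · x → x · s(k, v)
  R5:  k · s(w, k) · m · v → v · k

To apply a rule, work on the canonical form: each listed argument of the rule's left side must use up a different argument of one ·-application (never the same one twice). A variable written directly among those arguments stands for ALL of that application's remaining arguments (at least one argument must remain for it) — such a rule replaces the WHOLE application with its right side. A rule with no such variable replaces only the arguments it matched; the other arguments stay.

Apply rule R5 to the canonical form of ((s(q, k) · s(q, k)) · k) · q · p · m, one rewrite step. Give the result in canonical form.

Canonical form:  k · m · p · q · s(q, k)
R5 matches:  uses k, m, s(q, k);  v := p · q, w := q
Every leftover argument binds to the variable; the entire application is replaced.
New term:  k · p · q

Answer: k · p · q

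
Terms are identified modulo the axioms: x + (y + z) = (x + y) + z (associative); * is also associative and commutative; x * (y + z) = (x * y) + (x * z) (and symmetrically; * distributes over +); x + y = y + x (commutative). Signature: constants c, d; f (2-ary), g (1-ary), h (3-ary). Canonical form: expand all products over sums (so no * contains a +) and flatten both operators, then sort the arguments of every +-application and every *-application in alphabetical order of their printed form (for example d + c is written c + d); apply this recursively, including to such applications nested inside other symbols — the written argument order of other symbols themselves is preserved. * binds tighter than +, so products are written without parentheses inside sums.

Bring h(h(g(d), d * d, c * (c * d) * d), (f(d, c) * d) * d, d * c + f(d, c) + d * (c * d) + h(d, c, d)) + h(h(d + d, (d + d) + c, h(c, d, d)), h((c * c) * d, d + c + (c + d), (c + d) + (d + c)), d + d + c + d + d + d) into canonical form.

Un-nest:  h(h(g(d), d * d, c * c * d * d), d * d * f(d, c), c * d + c * d * d + f(d, c) + h(d, c, d)) + h(h(d + d, c + d + d, h(c, d, d)), h(c * c * d, c + c + d + d, c + c + d + d), c + d + d + d + d + d)
Sort arguments:  h(h(d + d, c + d + d, h(c, d, d)), h(c * c * d, c + c + d + d, c + c + d + d), c + d + d + d + d + d) + h(h(g(d), d * d, c * c * d * d), d * d * f(d, c), c * d + c * d * d + f(d, c) + h(d, c, d))

Answer: h(h(d + d, c + d + d, h(c, d, d)), h(c * c * d, c + c + d + d, c + c + d + d), c + d + d + d + d + d) + h(h(g(d), d * d, c * c * d * d), d * d * f(d, c), c * d + c * d * d + f(d, c) + h(d, c, d))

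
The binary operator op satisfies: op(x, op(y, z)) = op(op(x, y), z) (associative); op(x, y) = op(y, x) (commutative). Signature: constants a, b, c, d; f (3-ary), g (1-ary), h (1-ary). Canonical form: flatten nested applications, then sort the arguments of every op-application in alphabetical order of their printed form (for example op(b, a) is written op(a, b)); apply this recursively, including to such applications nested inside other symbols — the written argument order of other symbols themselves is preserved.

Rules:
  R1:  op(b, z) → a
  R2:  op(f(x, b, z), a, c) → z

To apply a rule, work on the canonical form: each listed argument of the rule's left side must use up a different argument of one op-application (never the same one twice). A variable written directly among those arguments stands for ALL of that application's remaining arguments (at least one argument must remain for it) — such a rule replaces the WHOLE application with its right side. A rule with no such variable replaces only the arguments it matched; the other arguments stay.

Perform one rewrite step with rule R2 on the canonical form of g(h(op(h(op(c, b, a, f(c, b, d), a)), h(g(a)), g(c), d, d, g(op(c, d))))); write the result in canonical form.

Answer: g(h(op(d, d, g(c), g(op(c, d)), h(g(a)), h(op(a, b, d)))))

Derivation:
Canonical form:  g(h(op(d, d, g(c), g(op(c, d)), h(g(a)), h(op(a, a, b, c, f(c, b, d))))))
R2 matches:  uses a, c, f(c, b, d);  x := c, z := d
Giving:  g(h(op(d, d, g(c), g(op(c, d)), h(g(a)), h(op(a, b, d)))))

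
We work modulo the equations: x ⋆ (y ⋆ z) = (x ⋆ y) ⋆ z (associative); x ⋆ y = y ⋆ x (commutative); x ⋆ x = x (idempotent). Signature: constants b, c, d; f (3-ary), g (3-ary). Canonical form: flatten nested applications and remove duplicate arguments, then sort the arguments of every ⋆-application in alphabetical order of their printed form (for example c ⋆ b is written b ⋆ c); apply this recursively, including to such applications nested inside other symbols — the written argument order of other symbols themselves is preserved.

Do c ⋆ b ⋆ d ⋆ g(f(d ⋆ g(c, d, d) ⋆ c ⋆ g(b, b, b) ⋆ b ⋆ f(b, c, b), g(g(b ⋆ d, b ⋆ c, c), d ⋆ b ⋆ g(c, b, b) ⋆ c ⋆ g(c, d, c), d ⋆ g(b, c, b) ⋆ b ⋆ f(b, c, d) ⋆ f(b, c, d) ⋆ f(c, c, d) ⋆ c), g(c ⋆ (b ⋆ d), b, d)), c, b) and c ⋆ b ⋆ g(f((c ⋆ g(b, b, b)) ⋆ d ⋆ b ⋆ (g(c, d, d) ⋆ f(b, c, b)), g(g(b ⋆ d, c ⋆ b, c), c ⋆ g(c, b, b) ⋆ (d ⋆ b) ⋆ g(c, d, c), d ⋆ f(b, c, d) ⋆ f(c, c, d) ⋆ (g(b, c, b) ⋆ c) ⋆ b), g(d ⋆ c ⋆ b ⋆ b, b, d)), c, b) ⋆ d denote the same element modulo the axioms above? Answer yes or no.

Answer: yes — both canonical forms are b ⋆ c ⋆ d ⋆ g(f(b ⋆ c ⋆ d ⋆ f(b, c, b) ⋆ g(b, b, b) ⋆ g(c, d, d), g(g(b ⋆ d, b ⋆ c, c), b ⋆ c ⋆ d ⋆ g(c, b, b) ⋆ g(c, d, c), b ⋆ c ⋆ d ⋆ f(b, c, d) ⋆ f(c, c, d) ⋆ g(b, c, b)), g(b ⋆ c ⋆ d, b, d)), c, b)

Derivation:
Left:  c ⋆ b ⋆ d ⋆ g(f(d ⋆ g(c, d, d) ⋆ c ⋆ g(b, b, b) ⋆ b ⋆ f(b, c, b), g(g(b ⋆ d, b ⋆ c, c), d ⋆ b ⋆ g(c, b, b) ⋆ c ⋆ g(c, d, c), d ⋆ g(b, c, b) ⋆ b ⋆ f(b, c, d) ⋆ f(b, c, d) ⋆ f(c, c, d) ⋆ c), g(c ⋆ (b ⋆ d), b, d)), c, b)
  Simplify inside:  g(f(d ⋆ g(c, d, d) ⋆ c ⋆ g(b, b, b) ⋆ b ⋆ f(b, c, b), g(g(b ⋆ d, b ⋆ c, c), d ⋆ b ⋆ g(c, b, b) ⋆ c ⋆ g(c, d, c), d ⋆ g(b, c, b) ⋆ b ⋆ f(b, c, d) ⋆ f(b, c, d) ⋆ f(c, c, d) ⋆ c), g(c ⋆ (b ⋆ d), b, d)), c, b)  →  g(f(b ⋆ c ⋆ d ⋆ f(b, c, b) ⋆ g(b, b, b) ⋆ g(c, d, d), g(g(b ⋆ d, b ⋆ c, c), b ⋆ c ⋆ d ⋆ g(c, b, b) ⋆ g(c, d, c), b ⋆ c ⋆ d ⋆ f(b, c, d) ⋆ f(c, c, d) ⋆ g(b, c, b)), g(b ⋆ c ⋆ d, b, d)), c, b)
  Order the arguments:  b ⋆ c ⋆ d ⋆ g(f(b ⋆ c ⋆ d ⋆ f(b, c, b) ⋆ g(b, b, b) ⋆ g(c, d, d), g(g(b ⋆ d, b ⋆ c, c), b ⋆ c ⋆ d ⋆ g(c, b, b) ⋆ g(c, d, c), b ⋆ c ⋆ d ⋆ f(b, c, d) ⋆ f(c, c, d) ⋆ g(b, c, b)), g(b ⋆ c ⋆ d, b, d)), c, b)
Right:  c ⋆ b ⋆ g(f((c ⋆ g(b, b, b)) ⋆ d ⋆ b ⋆ (g(c, d, d) ⋆ f(b, c, b)), g(g(b ⋆ d, c ⋆ b, c), c ⋆ g(c, b, b) ⋆ (d ⋆ b) ⋆ g(c, d, c), d ⋆ f(b, c, d) ⋆ f(c, c, d) ⋆ (g(b, c, b) ⋆ c) ⋆ b), g(d ⋆ c ⋆ b ⋆ b, b, d)), c, b) ⋆ d
  Inside:  g(f((c ⋆ g(b, b, b)) ⋆ d ⋆ b ⋆ (g(c, d, d) ⋆ f(b, c, b)), g(g(b ⋆ d, c ⋆ b, c), c ⋆ g(c, b, b) ⋆ (d ⋆ b) ⋆ g(c, d, c), d ⋆ f(b, c, d) ⋆ f(c, c, d) ⋆ (g(b, c, b) ⋆ c) ⋆ b), g(d ⋆ c ⋆ b ⋆ b, b, d)), c, b)  →  g(f(b ⋆ c ⋆ d ⋆ f(b, c, b) ⋆ g(b, b, b) ⋆ g(c, d, d), g(g(b ⋆ d, b ⋆ c, c), b ⋆ c ⋆ d ⋆ g(c, b, b) ⋆ g(c, d, c), b ⋆ c ⋆ d ⋆ f(b, c, d) ⋆ f(c, c, d) ⋆ g(b, c, b)), g(b ⋆ c ⋆ d, b, d)), c, b)
  Sort arguments:  b ⋆ c ⋆ d ⋆ g(f(b ⋆ c ⋆ d ⋆ f(b, c, b) ⋆ g(b, b, b) ⋆ g(c, d, d), g(g(b ⋆ d, b ⋆ c, c), b ⋆ c ⋆ d ⋆ g(c, b, b) ⋆ g(c, d, c), b ⋆ c ⋆ d ⋆ f(b, c, d) ⋆ f(c, c, d) ⋆ g(b, c, b)), g(b ⋆ c ⋆ d, b, d)), c, b)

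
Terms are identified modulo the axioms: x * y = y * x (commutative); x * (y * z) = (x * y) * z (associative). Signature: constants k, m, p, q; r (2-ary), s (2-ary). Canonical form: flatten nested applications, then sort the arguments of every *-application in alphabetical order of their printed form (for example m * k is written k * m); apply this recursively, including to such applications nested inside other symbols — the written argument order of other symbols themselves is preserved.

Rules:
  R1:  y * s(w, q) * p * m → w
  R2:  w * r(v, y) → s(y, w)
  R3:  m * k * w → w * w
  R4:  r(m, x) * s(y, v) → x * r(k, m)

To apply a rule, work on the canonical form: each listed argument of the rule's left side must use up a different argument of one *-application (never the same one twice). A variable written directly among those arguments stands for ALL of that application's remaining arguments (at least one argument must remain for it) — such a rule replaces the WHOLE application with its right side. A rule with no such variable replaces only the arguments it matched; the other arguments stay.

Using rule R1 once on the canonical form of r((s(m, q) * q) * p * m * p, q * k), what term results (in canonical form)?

Answer: r(m, k * q)

Derivation:
Canonical form:  r(m * p * p * q * s(m, q), k * q)
Match R1:  consume m, p, s(m, q);  w := m, y := p * q
Every leftover argument binds to the variable; the entire application is replaced.
Result:  r(m, k * q)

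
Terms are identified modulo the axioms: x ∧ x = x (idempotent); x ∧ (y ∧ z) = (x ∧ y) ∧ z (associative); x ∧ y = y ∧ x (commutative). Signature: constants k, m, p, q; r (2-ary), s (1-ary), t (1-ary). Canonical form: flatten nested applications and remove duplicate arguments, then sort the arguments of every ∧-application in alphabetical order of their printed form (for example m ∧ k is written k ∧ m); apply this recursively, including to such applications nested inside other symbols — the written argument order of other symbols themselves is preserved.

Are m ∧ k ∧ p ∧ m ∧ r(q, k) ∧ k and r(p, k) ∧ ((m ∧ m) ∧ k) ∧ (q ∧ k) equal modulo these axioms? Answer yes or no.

Left:  m ∧ k ∧ p ∧ m ∧ r(q, k) ∧ k
  Idempotence:  drop duplicate m, k
  Sort arguments:  k ∧ m ∧ p ∧ r(q, k)
Right:  r(p, k) ∧ ((m ∧ m) ∧ k) ∧ (q ∧ k)
  Un-nest:  r(p, k) ∧ m ∧ m ∧ k ∧ q ∧ k
  Deduplicate:  drop duplicate m, k
  Order the arguments:  k ∧ m ∧ q ∧ r(p, k)

Answer: no — k ∧ m ∧ p ∧ r(q, k) vs k ∧ m ∧ q ∧ r(p, k)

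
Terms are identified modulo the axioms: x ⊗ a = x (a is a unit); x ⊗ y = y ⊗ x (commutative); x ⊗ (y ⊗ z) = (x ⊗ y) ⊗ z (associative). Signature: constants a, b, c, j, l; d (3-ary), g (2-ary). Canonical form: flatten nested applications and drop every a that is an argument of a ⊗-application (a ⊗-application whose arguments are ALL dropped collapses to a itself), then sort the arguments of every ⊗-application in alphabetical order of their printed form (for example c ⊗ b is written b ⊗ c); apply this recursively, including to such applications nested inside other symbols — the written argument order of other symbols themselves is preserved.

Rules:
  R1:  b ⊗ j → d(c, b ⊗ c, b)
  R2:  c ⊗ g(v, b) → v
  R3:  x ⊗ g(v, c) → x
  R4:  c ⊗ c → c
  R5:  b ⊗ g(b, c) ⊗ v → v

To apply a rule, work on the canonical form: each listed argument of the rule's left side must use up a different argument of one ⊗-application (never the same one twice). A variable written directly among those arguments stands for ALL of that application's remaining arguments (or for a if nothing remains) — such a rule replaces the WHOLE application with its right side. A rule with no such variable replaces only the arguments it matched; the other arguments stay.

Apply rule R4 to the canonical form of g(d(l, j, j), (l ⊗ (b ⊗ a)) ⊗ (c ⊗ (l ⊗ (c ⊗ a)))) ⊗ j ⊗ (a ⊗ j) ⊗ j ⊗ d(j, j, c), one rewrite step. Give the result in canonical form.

Answer: d(j, j, c) ⊗ g(d(l, j, j), b ⊗ c ⊗ l ⊗ l) ⊗ j ⊗ j ⊗ j

Derivation:
Canonical form:  d(j, j, c) ⊗ g(d(l, j, j), b ⊗ c ⊗ c ⊗ l ⊗ l) ⊗ j ⊗ j ⊗ j
Match R4:  consume c, c
New term:  d(j, j, c) ⊗ g(d(l, j, j), b ⊗ c ⊗ l ⊗ l) ⊗ j ⊗ j ⊗ j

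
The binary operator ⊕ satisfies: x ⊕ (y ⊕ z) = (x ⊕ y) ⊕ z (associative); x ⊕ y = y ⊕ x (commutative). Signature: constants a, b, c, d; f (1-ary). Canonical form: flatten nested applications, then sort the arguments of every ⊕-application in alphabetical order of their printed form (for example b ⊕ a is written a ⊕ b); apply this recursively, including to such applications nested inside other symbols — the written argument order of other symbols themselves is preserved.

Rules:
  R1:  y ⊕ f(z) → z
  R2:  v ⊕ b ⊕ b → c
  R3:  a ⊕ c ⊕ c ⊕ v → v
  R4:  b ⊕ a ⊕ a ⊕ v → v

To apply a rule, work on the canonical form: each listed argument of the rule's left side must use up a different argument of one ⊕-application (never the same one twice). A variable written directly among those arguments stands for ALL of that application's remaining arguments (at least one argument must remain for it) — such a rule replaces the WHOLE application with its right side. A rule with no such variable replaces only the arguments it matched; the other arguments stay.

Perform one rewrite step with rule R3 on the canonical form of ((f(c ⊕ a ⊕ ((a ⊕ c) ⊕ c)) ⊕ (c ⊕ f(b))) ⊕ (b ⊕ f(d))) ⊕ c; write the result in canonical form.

Canonical form:  b ⊕ c ⊕ c ⊕ f(a ⊕ a ⊕ c ⊕ c ⊕ c) ⊕ f(b) ⊕ f(d)
R3 matches:  uses a, c, c;  v := a ⊕ c
Every leftover argument binds to the variable; the entire application is replaced.
New term:  b ⊕ c ⊕ c ⊕ f(a ⊕ c) ⊕ f(b) ⊕ f(d)

Answer: b ⊕ c ⊕ c ⊕ f(a ⊕ c) ⊕ f(b) ⊕ f(d)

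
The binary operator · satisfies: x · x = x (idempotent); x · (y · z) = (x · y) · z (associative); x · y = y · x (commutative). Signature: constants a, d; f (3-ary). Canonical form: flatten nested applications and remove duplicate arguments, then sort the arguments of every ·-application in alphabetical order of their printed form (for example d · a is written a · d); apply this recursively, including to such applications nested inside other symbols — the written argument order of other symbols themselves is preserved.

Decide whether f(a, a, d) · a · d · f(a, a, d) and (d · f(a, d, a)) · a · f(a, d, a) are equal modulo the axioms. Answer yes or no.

Answer: no — a · d · f(a, a, d) vs a · d · f(a, d, a)

Derivation:
Left:  f(a, a, d) · a · d · f(a, a, d)
  Idempotence:  drop duplicate f(a, a, d)
  Sort arguments:  a · d · f(a, a, d)
Right:  (d · f(a, d, a)) · a · f(a, d, a)
  Flatten:  d · f(a, d, a) · a · f(a, d, a)
  Deduplicate:  drop duplicate f(a, d, a)
  Order the arguments:  a · d · f(a, d, a)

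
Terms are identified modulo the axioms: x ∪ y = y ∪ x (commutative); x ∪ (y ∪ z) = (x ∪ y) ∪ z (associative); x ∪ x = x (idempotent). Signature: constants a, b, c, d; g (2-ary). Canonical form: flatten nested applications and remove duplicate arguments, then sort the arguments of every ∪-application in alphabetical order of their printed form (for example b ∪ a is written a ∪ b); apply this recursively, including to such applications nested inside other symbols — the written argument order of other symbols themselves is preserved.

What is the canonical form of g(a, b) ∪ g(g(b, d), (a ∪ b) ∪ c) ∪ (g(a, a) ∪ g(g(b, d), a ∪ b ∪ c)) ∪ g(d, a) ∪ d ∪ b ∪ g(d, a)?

Answer: b ∪ d ∪ g(a, a) ∪ g(a, b) ∪ g(d, a) ∪ g(g(b, d), a ∪ b ∪ c)

Derivation:
Merge nested applications:  g(a, b) ∪ g(g(b, d), (a ∪ b) ∪ c) ∪ g(a, a) ∪ g(g(b, d), a ∪ b ∪ c) ∪ g(d, a) ∪ d ∪ b ∪ g(d, a)
Canonicalize subterm:  g(g(b, d), (a ∪ b) ∪ c)  →  g(g(b, d), a ∪ b ∪ c)
Idempotence:  drop duplicate g(g(b, d), a ∪ b ∪ c), g(d, a)
Order the arguments:  b ∪ d ∪ g(a, a) ∪ g(a, b) ∪ g(d, a) ∪ g(g(b, d), a ∪ b ∪ c)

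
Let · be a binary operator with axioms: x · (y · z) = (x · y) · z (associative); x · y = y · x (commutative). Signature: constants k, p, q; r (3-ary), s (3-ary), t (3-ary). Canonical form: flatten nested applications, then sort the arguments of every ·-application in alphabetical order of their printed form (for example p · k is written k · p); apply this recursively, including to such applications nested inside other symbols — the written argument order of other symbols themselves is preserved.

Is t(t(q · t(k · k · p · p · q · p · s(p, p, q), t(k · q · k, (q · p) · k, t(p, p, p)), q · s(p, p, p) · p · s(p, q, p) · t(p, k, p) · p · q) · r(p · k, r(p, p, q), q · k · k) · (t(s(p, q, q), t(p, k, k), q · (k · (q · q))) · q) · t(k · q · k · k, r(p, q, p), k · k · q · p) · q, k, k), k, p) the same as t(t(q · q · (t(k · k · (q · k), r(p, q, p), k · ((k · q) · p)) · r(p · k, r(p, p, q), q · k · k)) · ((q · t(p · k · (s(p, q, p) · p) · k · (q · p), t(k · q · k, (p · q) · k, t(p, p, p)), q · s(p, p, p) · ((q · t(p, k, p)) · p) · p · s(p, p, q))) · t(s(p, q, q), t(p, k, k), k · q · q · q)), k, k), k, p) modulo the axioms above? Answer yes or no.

Answer: no — t(t(q · q · q · r(k · p, r(p, p, q), k · k · q) · t(k · k · k · q, r(p, q, p), k · k · p · q) · t(k · k · p · p · p · q · s(p, p, q), t(k · k · q, k · p · q, t(p, p, p)), p · p · q · q · s(p, p, p) · s(p, q, p) · t(p, k, p)) · t(s(p, q, q), t(p, k, k), k · q · q · q), k, k), k, p) vs t(t(q · q · q · r(k · p, r(p, p, q), k · k · q) · t(k · k · k · q, r(p, q, p), k · k · p · q) · t(k · k · p · p · p · q · s(p, q, p), t(k · k · q, k · p · q, t(p, p, p)), p · p · q · q · s(p, p, p) · s(p, p, q) · t(p, k, p)) · t(s(p, q, q), t(p, k, k), k · q · q · q), k, k), k, p)

Derivation:
Left:  t(t(q · t(k · k · p · p · q · p · s(p, p, q), t(k · q · k, (q · p) · k, t(p, p, p)), q · s(p, p, p) · p · s(p, q, p) · t(p, k, p) · p · q) · r(p · k, r(p, p, q), q · k · k) · (t(s(p, q, q), t(p, k, k), q · (k · (q · q))) · q) · t(k · q · k · k, r(p, q, p), k · k · q · p) · q, k, k), k, p)
  Work inside:  q · t(k · k · p · p · q · p · s(p, p, q), t(k · q · k, (q · p) · k, t(p, p, p)), q · s(p, p, p) · p · s(p, q, p) · t(p, k, p) · p · q) · r(p · k, r(p, p, q), q · k · k) · (t(s(p, q, q), t(p, k, k), q · (k · (q · q))) · q) · t(k · q · k · k, r(p, q, p), k · k · q · p) · q
  Merge nested applications:  q · t(k · k · p · p · q · p · s(p, p, q), t(k · q · k, (q · p) · k, t(p, p, p)), q · s(p, p, p) · p · s(p, q, p) · t(p, k, p) · p · q) · r(p · k, r(p, p, q), q · k · k) · t(s(p, q, q), t(p, k, k), q · (k · (q · q))) · q · t(k · q · k · k, r(p, q, p), k · k · q · p) · q
  Canonicalize subterm:  t(k · k · p · p · q · p · s(p, p, q), t(k · q · k, (q · p) · k, t(p, p, p)), q · s(p, p, p) · p · s(p, q, p) · t(p, k, p) · p · q)  →  t(k · k · p · p · p · q · s(p, p, q), t(k · k · q, k · p · q, t(p, p, p)), p · p · q · q · s(p, p, p) · s(p, q, p) · t(p, k, p))
  Inside:  r(p · k, r(p, p, q), q · k · k)  →  r(k · p, r(p, p, q), k · k · q)
  Canonicalize subterm:  t(s(p, q, q), t(p, k, k), q · (k · (q · q)))  →  t(s(p, q, q), t(p, k, k), k · q · q · q)
  Sort arguments:  q · q · q · r(k · p, r(p, p, q), k · k · q) · t(k · k · k · q, r(p, q, p), k · k · p · q) · t(k · k · p · p · p · q · s(p, p, q), t(k · k · q, k · p · q, t(p, p, p)), p · p · q · q · s(p, p, p) · s(p, q, p) · t(p, k, p)) · t(s(p, q, q), t(p, k, k), k · q · q · q)
  Rebuild:  t(t(q · q · q · r(k · p, r(p, p, q), k · k · q) · t(k · k · k · q, r(p, q, p), k · k · p · q) · t(k · k · p · p · p · q · s(p, p, q), t(k · k · q, k · p · q, t(p, p, p)), p · p · q · q · s(p, p, p) · s(p, q, p) · t(p, k, p)) · t(s(p, q, q), t(p, k, k), k · q · q · q), k, k), k, p)
Right:  t(t(q · q · (t(k · k · (q · k), r(p, q, p), k · ((k · q) · p)) · r(p · k, r(p, p, q), q · k · k)) · ((q · t(p · k · (s(p, q, p) · p) · k · (q · p), t(k · q · k, (p · q) · k, t(p, p, p)), q · s(p, p, p) · ((q · t(p, k, p)) · p) · p · s(p, p, q))) · t(s(p, q, q), t(p, k, k), k · q · q · q)), k, k), k, p)
  Focus inside:  q · q · (t(k · k · (q · k), r(p, q, p), k · ((k · q) · p)) · r(p · k, r(p, p, q), q · k · k)) · ((q · t(p · k · (s(p, q, p) · p) · k · (q · p), t(k · q · k, (p · q) · k, t(p, p, p)), q · s(p, p, p) · ((q · t(p, k, p)) · p) · p · s(p, p, q))) · t(s(p, q, q), t(p, k, k), k · q · q · q))
  Un-nest:  q · q · t(k · k · (q · k), r(p, q, p), k · ((k · q) · p)) · r(p · k, r(p, p, q), q · k · k) · q · t(p · k · (s(p, q, p) · p) · k · (q · p), t(k · q · k, (p · q) · k, t(p, p, p)), q · s(p, p, p) · ((q · t(p, k, p)) · p) · p · s(p, p, q)) · t(s(p, q, q), t(p, k, k), k · q · q · q)
  Canonicalize subterm:  t(k · k · (q · k), r(p, q, p), k · ((k · q) · p))  →  t(k · k · k · q, r(p, q, p), k · k · p · q)
  Inside:  r(p · k, r(p, p, q), q · k · k)  →  r(k · p, r(p, p, q), k · k · q)
  Inside:  t(p · k · (s(p, q, p) · p) · k · (q · p), t(k · q · k, (p · q) · k, t(p, p, p)), q · s(p, p, p) · ((q · t(p, k, p)) · p) · p · s(p, p, q))  →  t(k · k · p · p · p · q · s(p, q, p), t(k · k · q, k · p · q, t(p, p, p)), p · p · q · q · s(p, p, p) · s(p, p, q) · t(p, k, p))
  Sort arguments:  q · q · q · r(k · p, r(p, p, q), k · k · q) · t(k · k · k · q, r(p, q, p), k · k · p · q) · t(k · k · p · p · p · q · s(p, q, p), t(k · k · q, k · p · q, t(p, p, p)), p · p · q · q · s(p, p, p) · s(p, p, q) · t(p, k, p)) · t(s(p, q, q), t(p, k, k), k · q · q · q)
  Reassemble:  t(t(q · q · q · r(k · p, r(p, p, q), k · k · q) · t(k · k · k · q, r(p, q, p), k · k · p · q) · t(k · k · p · p · p · q · s(p, q, p), t(k · k · q, k · p · q, t(p, p, p)), p · p · q · q · s(p, p, p) · s(p, p, q) · t(p, k, p)) · t(s(p, q, q), t(p, k, k), k · q · q · q), k, k), k, p)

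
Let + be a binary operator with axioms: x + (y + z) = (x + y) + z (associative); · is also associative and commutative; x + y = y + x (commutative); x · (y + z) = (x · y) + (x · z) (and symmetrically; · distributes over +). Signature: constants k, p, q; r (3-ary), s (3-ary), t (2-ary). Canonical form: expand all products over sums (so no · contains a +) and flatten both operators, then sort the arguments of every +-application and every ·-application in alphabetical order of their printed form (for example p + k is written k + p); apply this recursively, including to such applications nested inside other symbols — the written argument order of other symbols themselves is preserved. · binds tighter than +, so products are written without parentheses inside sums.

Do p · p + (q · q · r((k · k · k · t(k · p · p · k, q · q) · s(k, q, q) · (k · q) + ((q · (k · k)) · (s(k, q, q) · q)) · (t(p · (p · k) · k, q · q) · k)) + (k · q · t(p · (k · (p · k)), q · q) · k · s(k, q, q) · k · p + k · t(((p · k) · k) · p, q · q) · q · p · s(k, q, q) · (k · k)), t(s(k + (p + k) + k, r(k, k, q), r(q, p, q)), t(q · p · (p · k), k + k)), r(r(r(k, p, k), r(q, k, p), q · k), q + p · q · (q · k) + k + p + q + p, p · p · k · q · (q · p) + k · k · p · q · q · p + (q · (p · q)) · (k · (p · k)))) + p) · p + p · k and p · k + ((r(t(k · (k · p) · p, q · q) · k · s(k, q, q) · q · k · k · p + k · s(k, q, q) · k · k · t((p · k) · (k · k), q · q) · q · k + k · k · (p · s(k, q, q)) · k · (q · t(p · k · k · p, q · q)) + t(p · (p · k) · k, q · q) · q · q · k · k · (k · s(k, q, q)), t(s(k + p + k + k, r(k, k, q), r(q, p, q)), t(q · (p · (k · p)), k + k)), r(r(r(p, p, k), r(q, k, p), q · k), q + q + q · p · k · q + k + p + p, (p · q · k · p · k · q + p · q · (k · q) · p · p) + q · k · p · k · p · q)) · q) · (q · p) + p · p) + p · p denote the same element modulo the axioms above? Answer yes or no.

Answer: no — k · p + p · p + p · p + p · q · q · r(k · k · k · k · q · s(k, q, q) · t(k · k · p · p, q · q) + k · k · k · p · q · s(k, q, q) · t(k · k · p · p, q · q) + k · k · k · p · q · s(k, q, q) · t(k · k · p · p, q · q) + k · k · k · q · q · s(k, q, q) · t(k · k · p · p, q · q), t(s(k + k + k + p, r(k, k, q), r(q, p, q)), t(k · p · p · q, k + k)), r(r(r(k, p, k), r(q, k, p), k · q), k + k · p · q · q + p + p + q + q, k · k · p · p · q · q + k · k · p · p · q · q + k · p · p · p · q · q)) vs k · p + p · p + p · p + p · q · q · r(k · k · k · k · q · s(k, q, q) · t(k · k · k · p, q · q) + k · k · k · p · q · s(k, q, q) · t(k · k · p · p, q · q) + k · k · k · p · q · s(k, q, q) · t(k · k · p · p, q · q) + k · k · k · q · q · s(k, q, q) · t(k · k · p · p, q · q), t(s(k + k + k + p, r(k, k, q), r(q, p, q)), t(k · p · p · q, k + k)), r(r(r(p, p, k), r(q, k, p), k · q), k + k · p · q · q + p + p + q + q, k · k · p · p · q · q + k · k · p · p · q · q + k · p · p · p · q · q))

Derivation:
Left:  p · p + (q · q · r((k · k · k · t(k · p · p · k, q · q) · s(k, q, q) · (k · q) + ((q · (k · k)) · (s(k, q, q) · q)) · (t(p · (p · k) · k, q · q) · k)) + (k · q · t(p · (k · (p · k)), q · q) · k · s(k, q, q) · k · p + k · t(((p · k) · k) · p, q · q) · q · p · s(k, q, q) · (k · k)), t(s(k + (p + k) + k, r(k, k, q), r(q, p, q)), t(q · p · (p · k), k + k)), r(r(r(k, p, k), r(q, k, p), q · k), q + p · q · (q · k) + k + p + q + p, p · p · k · q · (q · p) + k · k · p · q · q · p + (q · (p · q)) · (k · (p · k)))) + p) · p + p · k
  Distribute:  p · p + p · q · q · r(k · k · k · k · q · s(k, q, q) · t(k · k · p · p, q · q) + k · k · k · p · q · s(k, q, q) · t(k · k · p · p, q · q) + k · k · k · p · q · s(k, q, q) · t(k · k · p · p, q · q) + k · k · k · q · q · s(k, q, q) · t(k · k · p · p, q · q), t(s(k + k + k + p, r(k, k, q), r(q, p, q)), t(k · p · p · q, k + k)), r(r(r(k, p, k), r(q, k, p), k · q), k + k · p · q · q + p + p + q + q, k · k · p · p · q · q + k · k · p · p · q · q + k · p · p · p · q · q)) + p · p + k · p
  Order the arguments:  k · p + p · p + p · p + p · q · q · r(k · k · k · k · q · s(k, q, q) · t(k · k · p · p, q · q) + k · k · k · p · q · s(k, q, q) · t(k · k · p · p, q · q) + k · k · k · p · q · s(k, q, q) · t(k · k · p · p, q · q) + k · k · k · q · q · s(k, q, q) · t(k · k · p · p, q · q), t(s(k + k + k + p, r(k, k, q), r(q, p, q)), t(k · p · p · q, k + k)), r(r(r(k, p, k), r(q, k, p), k · q), k + k · p · q · q + p + p + q + q, k · k · p · p · q · q + k · k · p · p · q · q + k · p · p · p · q · q))
Right:  p · k + ((r(t(k · (k · p) · p, q · q) · k · s(k, q, q) · q · k · k · p + k · s(k, q, q) · k · k · t((p · k) · (k · k), q · q) · q · k + k · k · (p · s(k, q, q)) · k · (q · t(p · k · k · p, q · q)) + t(p · (p · k) · k, q · q) · q · q · k · k · (k · s(k, q, q)), t(s(k + p + k + k, r(k, k, q), r(q, p, q)), t(q · (p · (k · p)), k + k)), r(r(r(p, p, k), r(q, k, p), q · k), q + q + q · p · k · q + k + p + p, (p · q · k · p · k · q + p · q · (k · q) · p · p) + q · k · p · k · p · q)) · q) · (q · p) + p · p) + p · p
  Un-nest:  k · p + p · q · q · r(k · k · k · k · q · s(k, q, q) · t(k · k · k · p, q · q) + k · k · k · p · q · s(k, q, q) · t(k · k · p · p, q · q) + k · k · k · p · q · s(k, q, q) · t(k · k · p · p, q · q) + k · k · k · q · q · s(k, q, q) · t(k · k · p · p, q · q), t(s(k + k + k + p, r(k, k, q), r(q, p, q)), t(k · p · p · q, k + k)), r(r(r(p, p, k), r(q, k, p), k · q), k + k · p · q · q + p + p + q + q, k · k · p · p · q · q + k · k · p · p · q · q + k · p · p · p · q · q)) + p · p + p · p
  Sort:  k · p + p · p + p · p + p · q · q · r(k · k · k · k · q · s(k, q, q) · t(k · k · k · p, q · q) + k · k · k · p · q · s(k, q, q) · t(k · k · p · p, q · q) + k · k · k · p · q · s(k, q, q) · t(k · k · p · p, q · q) + k · k · k · q · q · s(k, q, q) · t(k · k · p · p, q · q), t(s(k + k + k + p, r(k, k, q), r(q, p, q)), t(k · p · p · q, k + k)), r(r(r(p, p, k), r(q, k, p), k · q), k + k · p · q · q + p + p + q + q, k · k · p · p · q · q + k · k · p · p · q · q + k · p · p · p · q · q))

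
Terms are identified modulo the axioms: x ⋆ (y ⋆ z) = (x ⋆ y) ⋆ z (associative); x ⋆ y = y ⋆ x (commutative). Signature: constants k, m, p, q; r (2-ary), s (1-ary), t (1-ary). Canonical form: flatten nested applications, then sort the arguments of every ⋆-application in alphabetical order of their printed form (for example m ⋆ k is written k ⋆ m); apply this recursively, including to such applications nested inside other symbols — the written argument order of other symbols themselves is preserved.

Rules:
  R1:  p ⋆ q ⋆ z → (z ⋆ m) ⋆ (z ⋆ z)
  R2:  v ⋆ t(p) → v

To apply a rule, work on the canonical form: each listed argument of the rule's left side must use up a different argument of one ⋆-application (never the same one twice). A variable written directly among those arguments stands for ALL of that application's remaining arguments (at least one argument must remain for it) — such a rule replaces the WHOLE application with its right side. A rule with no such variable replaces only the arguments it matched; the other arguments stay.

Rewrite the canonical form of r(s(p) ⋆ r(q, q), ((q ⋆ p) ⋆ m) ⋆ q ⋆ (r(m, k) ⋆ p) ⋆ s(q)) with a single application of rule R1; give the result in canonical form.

Canonical form:  r(r(q, q) ⋆ s(p), m ⋆ p ⋆ p ⋆ q ⋆ q ⋆ r(m, k) ⋆ s(q))
Match R1:  consume p, q;  z := m ⋆ p ⋆ q ⋆ r(m, k) ⋆ s(q)
The variable takes the whole remainder — replace the entire application.
Giving:  r(r(q, q) ⋆ s(p), m ⋆ m ⋆ m ⋆ m ⋆ p ⋆ p ⋆ p ⋆ q ⋆ q ⋆ q ⋆ r(m, k) ⋆ r(m, k) ⋆ r(m, k) ⋆ s(q) ⋆ s(q) ⋆ s(q))

Answer: r(r(q, q) ⋆ s(p), m ⋆ m ⋆ m ⋆ m ⋆ p ⋆ p ⋆ p ⋆ q ⋆ q ⋆ q ⋆ r(m, k) ⋆ r(m, k) ⋆ r(m, k) ⋆ s(q) ⋆ s(q) ⋆ s(q))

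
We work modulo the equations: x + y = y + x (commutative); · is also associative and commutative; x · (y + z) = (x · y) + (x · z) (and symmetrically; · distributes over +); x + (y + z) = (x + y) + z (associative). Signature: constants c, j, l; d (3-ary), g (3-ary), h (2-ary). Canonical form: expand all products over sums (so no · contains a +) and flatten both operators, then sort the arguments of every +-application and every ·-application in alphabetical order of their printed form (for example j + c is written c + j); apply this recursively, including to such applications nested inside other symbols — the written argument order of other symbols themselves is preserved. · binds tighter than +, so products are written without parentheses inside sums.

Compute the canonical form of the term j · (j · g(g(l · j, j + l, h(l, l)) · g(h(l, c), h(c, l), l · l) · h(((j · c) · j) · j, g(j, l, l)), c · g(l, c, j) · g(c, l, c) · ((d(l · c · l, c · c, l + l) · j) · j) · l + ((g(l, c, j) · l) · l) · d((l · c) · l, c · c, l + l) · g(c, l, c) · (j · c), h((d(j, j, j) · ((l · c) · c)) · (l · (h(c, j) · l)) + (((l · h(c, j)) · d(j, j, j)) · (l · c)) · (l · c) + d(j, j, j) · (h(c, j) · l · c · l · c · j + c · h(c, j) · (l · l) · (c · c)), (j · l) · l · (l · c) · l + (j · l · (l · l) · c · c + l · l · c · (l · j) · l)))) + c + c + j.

Answer: c + c + g(g(h(l, c), h(c, l), l · l) · g(j · l, j + l, h(l, l)) · h(c · j · j · j, g(j, l, l)), c · d(c · l · l, c · c, l + l) · g(c, l, c) · g(l, c, j) · j · j · l + c · d(c · l · l, c · c, l + l) · g(c, l, c) · g(l, c, j) · j · l · l, h(c · c · c · d(j, j, j) · h(c, j) · l · l + c · c · d(j, j, j) · h(c, j) · j · l · l + c · c · d(j, j, j) · h(c, j) · l · l · l + c · c · d(j, j, j) · h(c, j) · l · l · l, c · c · j · l · l · l + c · j · l · l · l · l + c · j · l · l · l · l)) · j · j + j

Derivation:
Expand products over sums:  g(g(h(l, c), h(c, l), l · l) · g(j · l, j + l, h(l, l)) · h(c · j · j · j, g(j, l, l)), c · d(c · l · l, c · c, l + l) · g(c, l, c) · g(l, c, j) · j · j · l + c · d(c · l · l, c · c, l + l) · g(c, l, c) · g(l, c, j) · j · l · l, h(c · c · c · d(j, j, j) · h(c, j) · l · l + c · c · d(j, j, j) · h(c, j) · j · l · l + c · c · d(j, j, j) · h(c, j) · l · l · l + c · c · d(j, j, j) · h(c, j) · l · l · l, c · c · j · l · l · l + c · j · l · l · l · l + c · j · l · l · l · l)) · j · j + c + c + j
Order the arguments:  c + c + g(g(h(l, c), h(c, l), l · l) · g(j · l, j + l, h(l, l)) · h(c · j · j · j, g(j, l, l)), c · d(c · l · l, c · c, l + l) · g(c, l, c) · g(l, c, j) · j · j · l + c · d(c · l · l, c · c, l + l) · g(c, l, c) · g(l, c, j) · j · l · l, h(c · c · c · d(j, j, j) · h(c, j) · l · l + c · c · d(j, j, j) · h(c, j) · j · l · l + c · c · d(j, j, j) · h(c, j) · l · l · l + c · c · d(j, j, j) · h(c, j) · l · l · l, c · c · j · l · l · l + c · j · l · l · l · l + c · j · l · l · l · l)) · j · j + j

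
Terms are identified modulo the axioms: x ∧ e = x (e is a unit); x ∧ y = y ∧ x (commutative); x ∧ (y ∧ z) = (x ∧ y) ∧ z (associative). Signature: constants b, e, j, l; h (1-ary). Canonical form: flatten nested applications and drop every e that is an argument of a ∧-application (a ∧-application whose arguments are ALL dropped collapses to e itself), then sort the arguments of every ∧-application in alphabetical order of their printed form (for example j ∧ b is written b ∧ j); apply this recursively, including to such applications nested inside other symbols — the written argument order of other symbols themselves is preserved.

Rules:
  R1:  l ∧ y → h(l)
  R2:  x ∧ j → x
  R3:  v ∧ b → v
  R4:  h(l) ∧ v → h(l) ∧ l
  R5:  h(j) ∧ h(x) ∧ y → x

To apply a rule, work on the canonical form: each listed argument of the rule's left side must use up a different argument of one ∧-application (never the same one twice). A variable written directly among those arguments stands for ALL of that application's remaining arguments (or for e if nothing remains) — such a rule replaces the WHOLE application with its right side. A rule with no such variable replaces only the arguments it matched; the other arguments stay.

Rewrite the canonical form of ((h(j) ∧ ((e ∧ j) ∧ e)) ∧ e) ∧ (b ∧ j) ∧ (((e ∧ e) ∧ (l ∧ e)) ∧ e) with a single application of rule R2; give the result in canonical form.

Canonical form:  b ∧ h(j) ∧ j ∧ j ∧ l
Match R2:  consume j;  x := b ∧ h(j) ∧ j ∧ l
The extension variable absorbs all remaining arguments, so the whole application is rewritten.
Giving:  b ∧ h(j) ∧ j ∧ l

Answer: b ∧ h(j) ∧ j ∧ l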